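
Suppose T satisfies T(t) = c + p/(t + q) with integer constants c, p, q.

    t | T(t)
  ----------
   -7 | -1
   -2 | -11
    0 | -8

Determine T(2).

(T(t) − c)(t + q) = p for each data point; the three points give a linear system in c and q, then p follows.
Solving: c = -5, q = 4, p = -12, so T(t) = -5 − 12/(t + 4).
Then T(2) = -5 − 12/6 = -7.

-7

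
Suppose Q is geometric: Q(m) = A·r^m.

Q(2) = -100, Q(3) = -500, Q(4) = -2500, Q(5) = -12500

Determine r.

5

Consecutive ratio: -500/(-100) = 5, and -2500/(-500) = 5, so r = 5.
Then A·5^2 = -100 gives A = -4, and Q(m) = -4·5^m.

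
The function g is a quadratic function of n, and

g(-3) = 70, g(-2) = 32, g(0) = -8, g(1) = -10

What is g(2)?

Write g(n) = an² + bn + c; the 4 given values yield a linear system in the 3 coefficients.
Solving, g(n) = 6n² - 8n - 8.
Then g(2) = 0.

0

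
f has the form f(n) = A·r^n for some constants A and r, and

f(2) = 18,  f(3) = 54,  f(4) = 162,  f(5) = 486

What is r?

Consecutive ratio: 54/18 = 3, and 162/54 = 3, so r = 3.
Then A·3^2 = 18 gives A = 2, and f(n) = 2·3^n.

3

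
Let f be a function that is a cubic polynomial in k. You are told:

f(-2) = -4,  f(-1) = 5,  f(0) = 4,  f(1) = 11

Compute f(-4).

-124

Write f(k) = ak³ + bk² + ck + d; the 4 given values yield a linear system in the 4 coefficients.
Solving, f(k) = 3k³ + 4k² + 4.
Then f(-4) = -124.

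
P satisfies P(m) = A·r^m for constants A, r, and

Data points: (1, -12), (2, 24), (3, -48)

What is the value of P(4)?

96

Consecutive ratio: 24/(-12) = -2, and -48/24 = -2, so r = -2.
Then A·(-2)^1 = -12 gives A = 6, and P(m) = 6·(-2)^m.
P(4) = 6·(-2)^4 = 96.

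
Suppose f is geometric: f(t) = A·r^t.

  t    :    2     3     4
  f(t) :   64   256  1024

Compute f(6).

Consecutive ratio: 256/64 = 4, and 1024/256 = 4, so r = 4.
Then A·4^2 = 64 gives A = 4, and f(t) = 4·4^t.
f(6) = 4·4^6 = 16384.

16384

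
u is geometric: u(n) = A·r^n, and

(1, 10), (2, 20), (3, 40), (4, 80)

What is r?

2

Consecutive ratio: 20/10 = 2, and 40/20 = 2, so r = 2.
Then A·2^1 = 10 gives A = 5, and u(n) = 5·2^n.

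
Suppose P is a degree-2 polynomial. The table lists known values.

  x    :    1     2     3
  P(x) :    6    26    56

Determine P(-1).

Write P(x) = ax² + bx + c; the 3 given values yield a linear system in the 3 coefficients.
Solving, P(x) = 5x² + 5x - 4.
Then P(-1) = -4.

-4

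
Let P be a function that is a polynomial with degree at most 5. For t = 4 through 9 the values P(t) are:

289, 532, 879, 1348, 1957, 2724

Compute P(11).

4804

Write P(t) = at^5 + bt^4 + ct³ + dt² + et + p; the 6 given values yield a linear system in the 6 coefficients.
Solving, the top 2 coefficients vanish, and P(t) = 3t³ + 7t² - 3t - 3.
Then P(11) = 4804.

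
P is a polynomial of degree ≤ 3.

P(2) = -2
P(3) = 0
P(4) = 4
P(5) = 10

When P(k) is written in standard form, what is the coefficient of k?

-3

First differences: 2, 4, 6. Second differences: 2, 2.
Level-2 differences are constant, so P has degree 2.
Fitting a degree-2 polynomial gives P(k) = k² - 3k.
The coefficient of k is -3.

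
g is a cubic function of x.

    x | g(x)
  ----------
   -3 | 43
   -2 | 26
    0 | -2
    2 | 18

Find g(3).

61

Write g(x) = ax³ + bx² + cx + d; the 4 given values yield a linear system in the 4 coefficients.
Solving, g(x) = x³ + 6x² - 6x - 2.
Then g(3) = 61.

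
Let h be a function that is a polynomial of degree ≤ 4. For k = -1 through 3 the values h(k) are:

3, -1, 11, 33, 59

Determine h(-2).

First differences: -4, 12, 22, 26. Second differences: 16, 10, 4. Third differences: -6, -6.
Level-3 differences are constant, so h has degree 3.
Fitting a degree-3 polynomial gives h(k) = -k³ + 8k² + 5k - 1.
Then h(-2) = 29.

29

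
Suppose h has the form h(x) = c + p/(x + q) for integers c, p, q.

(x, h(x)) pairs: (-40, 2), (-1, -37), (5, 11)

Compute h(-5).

(h(x) − c)(x + q) = p for each data point; the three points give a linear system in c and q, then p follows.
Solving: c = 3, q = 0, p = 40, so h(x) = 3 + 40/(x + 0).
Then h(-5) = 3 + 40/(-5) = -5.

-5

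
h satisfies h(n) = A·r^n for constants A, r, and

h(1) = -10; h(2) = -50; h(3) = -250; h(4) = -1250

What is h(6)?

Consecutive ratio: -50/(-10) = 5, and -250/(-50) = 5, so r = 5.
Then A·5^1 = -10 gives A = -2, and h(n) = -2·5^n.
h(6) = -2·5^6 = -31250.

-31250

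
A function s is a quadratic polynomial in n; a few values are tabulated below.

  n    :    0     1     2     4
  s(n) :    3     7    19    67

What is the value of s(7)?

Write s(n) = an² + bn + c; the 4 given values yield a linear system in the 3 coefficients.
Solving, s(n) = 4n² + 3.
Then s(7) = 199.

199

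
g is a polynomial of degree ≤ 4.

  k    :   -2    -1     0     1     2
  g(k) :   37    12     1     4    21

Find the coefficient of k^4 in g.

0

First differences: -25, -11, 3, 17. Second differences: 14, 14, 14.
Level-2 differences are constant, so g has degree 2.
Fitting a degree-2 polynomial gives g(k) = 7k² - 4k + 1.
The coefficient of k^4 is 0.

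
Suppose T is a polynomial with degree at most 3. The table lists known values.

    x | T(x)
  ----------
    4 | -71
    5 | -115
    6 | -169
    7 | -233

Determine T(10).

-485

Write T(x) = ax³ + bx² + cx + d; the 4 given values yield a linear system in the 4 coefficients.
Solving, the leading coefficient vanishes, and T(x) = -5x² + x + 5.
Then T(10) = -485.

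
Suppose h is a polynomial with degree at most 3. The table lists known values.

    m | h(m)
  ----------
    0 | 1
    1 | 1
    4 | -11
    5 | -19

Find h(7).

-41

Write h(m) = am³ + bm² + cm + d; the 4 given values yield a linear system in the 4 coefficients.
Solving, the leading coefficient vanishes, and h(m) = -m² + m + 1.
Then h(7) = -41.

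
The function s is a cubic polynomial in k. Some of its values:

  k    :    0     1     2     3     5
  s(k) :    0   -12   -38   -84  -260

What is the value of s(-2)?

Write s(k) = ak³ + bk² + ck + d; the 5 given values yield a linear system in the 4 coefficients.
Solving, s(k) = -k³ - 4k² - 7k.
Then s(-2) = 6.

6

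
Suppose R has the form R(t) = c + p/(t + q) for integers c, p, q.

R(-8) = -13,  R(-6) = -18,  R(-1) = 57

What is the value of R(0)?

(R(t) − c)(t + q) = p for each data point; the three points give a linear system in c and q, then p follows.
Solving: c = -3, q = 2, p = 60, so R(t) = -3 + 60/(t + 2).
Then R(0) = -3 + 60/2 = 27.

27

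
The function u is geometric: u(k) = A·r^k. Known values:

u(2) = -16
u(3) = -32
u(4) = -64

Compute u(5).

Consecutive ratio: -32/(-16) = 2, and -64/(-32) = 2, so r = 2.
Then A·2^2 = -16 gives A = -4, and u(k) = -4·2^k.
u(5) = -4·2^5 = -128.

-128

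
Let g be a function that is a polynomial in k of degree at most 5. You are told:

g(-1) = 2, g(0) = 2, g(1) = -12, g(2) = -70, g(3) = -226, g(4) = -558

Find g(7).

First differences: 0, -14, -58, -156, -332. Second differences: -14, -44, -98, -176. Third differences: -30, -54, -78. Fourth differences: -24, -24.
Level-4 differences are constant, so g has degree 4.
Fitting a degree-4 polynomial gives g(k) = -k^4 - 3k³ - 6k² - 4k + 2.
Then g(7) = -3750.

-3750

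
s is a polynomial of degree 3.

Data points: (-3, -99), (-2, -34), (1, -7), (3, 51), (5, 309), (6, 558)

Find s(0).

-6

Write s(k) = ak³ + bk² + ck + d; the 6 given values yield a linear system in the 4 coefficients.
Solving, s(k) = 3k³ - 2k² - 2k - 6.
Then s(0) = -6.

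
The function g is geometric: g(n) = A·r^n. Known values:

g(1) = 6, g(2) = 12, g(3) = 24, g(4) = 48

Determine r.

Consecutive ratio: 12/6 = 2, and 24/12 = 2, so r = 2.
Then A·2^1 = 6 gives A = 3, and g(n) = 3·2^n.

2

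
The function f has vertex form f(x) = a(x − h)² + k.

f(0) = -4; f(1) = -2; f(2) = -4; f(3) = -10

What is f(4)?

-20

First differences 2, -2, -6; second difference -4 = 2a, so a = -2.
Expanding, the x-coefficient is −2ah = 4h; matching it to the data gives h = 1, and then k = -2.
So f(x) = -2(x − 1)² − 2.
f(4) = -2·3² − 2 = -20.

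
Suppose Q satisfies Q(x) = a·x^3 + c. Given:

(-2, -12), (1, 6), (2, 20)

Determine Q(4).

132

From Q(-2) = -12 and Q(1) = 6: -8a + c = -12 and 1a + c = 6.
Subtracting: 9a = 18, so a = 2; then c = -12 − 2·(-8) = 4.
So Q(x) = 2x³ + 4, and Q(4) = 132.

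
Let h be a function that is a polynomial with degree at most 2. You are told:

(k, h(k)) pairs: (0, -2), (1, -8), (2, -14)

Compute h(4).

Write h(k) = ak² + bk + c; the 3 given values yield a linear system in the 3 coefficients.
Solving, the leading coefficient vanishes, and h(k) = -6k - 2.
Then h(4) = -26.

-26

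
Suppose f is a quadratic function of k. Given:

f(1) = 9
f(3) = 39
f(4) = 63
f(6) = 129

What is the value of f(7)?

171

Write f(k) = ak² + bk + c; the 4 given values yield a linear system in the 3 coefficients.
Solving, f(k) = 3k² + 3k + 3.
Then f(7) = 171.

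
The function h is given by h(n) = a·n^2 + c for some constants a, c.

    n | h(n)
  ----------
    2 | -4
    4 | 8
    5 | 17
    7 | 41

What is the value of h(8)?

56

From h(2) = -4 and h(4) = 8: 4a + c = -4 and 16a + c = 8.
Subtracting: 12a = 12, so a = 1; then c = -4 − 1·4 = -8.
So h(n) = 1n² − 8, and h(8) = 56.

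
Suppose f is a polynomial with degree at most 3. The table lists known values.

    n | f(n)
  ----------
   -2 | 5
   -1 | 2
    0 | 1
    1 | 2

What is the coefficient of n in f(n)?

First differences: -3, -1, 1. Second differences: 2, 2.
Level-2 differences are constant, so f has degree 2.
Fitting a degree-2 polynomial gives f(n) = n² + 1.
The coefficient of n is 0.

0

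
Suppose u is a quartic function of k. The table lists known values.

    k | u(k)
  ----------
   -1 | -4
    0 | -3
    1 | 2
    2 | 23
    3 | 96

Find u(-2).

11

Write u(k) = ak^4 + bk³ + ck² + dk + e; the 5 given values yield a linear system in the 5 coefficients.
Solving, u(k) = k^4 + k² + 3k - 3.
Then u(-2) = 11.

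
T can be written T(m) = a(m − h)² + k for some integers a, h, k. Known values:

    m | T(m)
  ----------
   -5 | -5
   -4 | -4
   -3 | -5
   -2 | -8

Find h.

-4

First differences 1, -1, -3; second difference -2 = 2a, so a = -1.
Expanding, the m-coefficient is −2ah = 2h; matching it to the data gives h = -4, and then k = -4.
So T(m) = -1(m + 4)² − 4.
Hence h = -4.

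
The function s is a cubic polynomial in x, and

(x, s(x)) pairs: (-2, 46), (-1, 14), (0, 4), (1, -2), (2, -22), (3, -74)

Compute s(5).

First differences: -32, -10, -6, -20, -52. Second differences: 22, 4, -14, -32. Third differences: -18, -18, -18.
Level-3 differences are constant, so s has degree 3.
Fitting a degree-3 polynomial gives s(x) = -3x³ + 2x² - 5x + 4.
Then s(5) = -346.

-346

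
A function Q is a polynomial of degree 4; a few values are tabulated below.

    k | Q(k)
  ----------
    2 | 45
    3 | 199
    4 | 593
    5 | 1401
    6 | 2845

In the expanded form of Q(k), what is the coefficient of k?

Write Q(k) = ak^4 + bk³ + ck² + dk + e; the 5 given values yield a linear system in the 5 coefficients.
Solving, Q(k) = 2k^4 + k³ + k² + 1.
The coefficient of k is 0.

0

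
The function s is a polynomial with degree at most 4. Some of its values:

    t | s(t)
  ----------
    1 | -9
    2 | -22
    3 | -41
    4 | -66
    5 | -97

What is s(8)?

-226

Write s(t) = at^4 + bt³ + ct² + dt + e; the 5 given values yield a linear system in the 5 coefficients.
Solving, the top 2 coefficients vanish, and s(t) = -3t² - 4t - 2.
Then s(8) = -226.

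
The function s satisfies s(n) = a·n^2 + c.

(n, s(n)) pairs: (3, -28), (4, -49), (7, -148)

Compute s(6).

From s(3) = -28 and s(4) = -49: 9a + c = -28 and 16a + c = -49.
Subtracting: 7a = -21, so a = -3; then c = -28 − (-3)·9 = -1.
So s(n) = -3n² − 1, and s(6) = -109.

-109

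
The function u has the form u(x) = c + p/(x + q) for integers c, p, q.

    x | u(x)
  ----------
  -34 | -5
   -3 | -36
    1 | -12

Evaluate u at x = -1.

(u(x) − c)(x + q) = p for each data point; the three points give a linear system in c and q, then p follows.
Solving: c = -6, q = 4, p = -30, so u(x) = -6 − 30/(x + 4).
Then u(-1) = -6 − 30/3 = -16.

-16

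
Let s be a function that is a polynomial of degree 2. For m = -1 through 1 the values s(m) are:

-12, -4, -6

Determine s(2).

-18

Write s(m) = am² + bm + c; the 3 given values yield a linear system in the 3 coefficients.
Solving, s(m) = -5m² + 3m - 4.
Then s(2) = -18.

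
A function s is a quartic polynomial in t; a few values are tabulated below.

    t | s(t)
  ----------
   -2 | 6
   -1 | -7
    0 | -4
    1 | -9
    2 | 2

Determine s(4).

Write s(t) = at^4 + bt³ + ct² + dt + e; the 5 given values yield a linear system in the 5 coefficients.
Solving, s(t) = 2t^4 - 6t² - t - 4.
Then s(4) = 408.

408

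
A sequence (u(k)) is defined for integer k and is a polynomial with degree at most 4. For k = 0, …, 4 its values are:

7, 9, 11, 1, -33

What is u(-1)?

17

First differences: 2, 2, -10, -34. Second differences: 0, -12, -24. Third differences: -12, -12.
Level-3 differences are constant, so u has degree 3.
Fitting a degree-3 polynomial gives u(k) = -2k³ + 6k² - 2k + 7.
Then u(-1) = 17.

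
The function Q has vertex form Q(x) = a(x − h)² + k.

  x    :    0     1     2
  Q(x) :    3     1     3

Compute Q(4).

First differences -2, 2; second difference 4 = 2a, so a = 2.
Expanding, the x-coefficient is −2ah = -4h; matching it to the data gives h = 1, and then k = 1.
So Q(x) = 2(x − 1)² + 1.
Q(4) = 2·3² + 1 = 19.

19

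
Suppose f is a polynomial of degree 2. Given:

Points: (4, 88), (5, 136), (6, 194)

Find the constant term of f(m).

-4

Write f(m) = am² + bm + c; the 3 given values yield a linear system in the 3 coefficients.
Solving, f(m) = 5m² + 3m - 4.
The constant term is f(0) = -4.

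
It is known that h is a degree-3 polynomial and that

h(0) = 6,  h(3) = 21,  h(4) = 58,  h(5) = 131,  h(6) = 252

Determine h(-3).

Write h(x) = ax³ + bx² + cx + d; the 5 given values yield a linear system in the 4 coefficients.
Solving, h(x) = 2x³ - 6x² + 5x + 6.
Then h(-3) = -117.

-117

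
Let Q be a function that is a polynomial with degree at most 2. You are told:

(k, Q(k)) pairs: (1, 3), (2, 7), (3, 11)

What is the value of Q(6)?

23

First differences: 4, 4.
Level-1 differences are constant, so Q has degree 1.
Fitting a degree-1 polynomial gives Q(k) = 4k - 1.
Then Q(6) = 23.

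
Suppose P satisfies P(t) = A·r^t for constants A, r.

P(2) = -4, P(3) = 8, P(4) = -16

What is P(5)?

Consecutive ratio: 8/(-4) = -2, and -16/8 = -2, so r = -2.
Then A·(-2)^2 = -4 gives A = -1, and P(t) = -1·(-2)^t.
P(5) = -1·(-2)^5 = 32.

32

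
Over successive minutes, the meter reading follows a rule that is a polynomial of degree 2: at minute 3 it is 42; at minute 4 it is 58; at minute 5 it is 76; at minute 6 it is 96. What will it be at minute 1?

Write the value at m as u(m).
First differences: 16, 18, 20. Second differences: 2, 2.
Level-2 differences are constant, so u has degree 2.
Fitting a degree-2 polynomial gives u(m) = m² + 9m + 6.
Then u(1) = 16.

16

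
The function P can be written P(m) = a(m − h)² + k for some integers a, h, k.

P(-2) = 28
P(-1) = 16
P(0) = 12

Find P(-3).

48

First differences -12, -4; second difference 8 = 2a, so a = 4.
Expanding, the m-coefficient is −2ah = -8h; matching it to the data gives h = 0, and then k = 12.
So P(m) = 4(m + 0)² + 12.
P(-3) = 4·(-3)² + 12 = 48.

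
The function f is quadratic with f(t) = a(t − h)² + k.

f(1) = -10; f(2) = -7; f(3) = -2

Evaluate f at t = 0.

First differences 3, 5; second difference 2 = 2a, so a = 1.
Expanding, the t-coefficient is −2ah = -2h; matching it to the data gives h = 0, and then k = -11.
So f(t) = 1(t + 0)² − 11.
f(0) = 1·0² − 11 = -11.

-11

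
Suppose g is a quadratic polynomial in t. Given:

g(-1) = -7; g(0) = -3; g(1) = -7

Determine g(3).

Write g(t) = at² + bt + c; the 3 given values yield a linear system in the 3 coefficients.
Solving, g(t) = -4t² - 3.
Then g(3) = -39.

-39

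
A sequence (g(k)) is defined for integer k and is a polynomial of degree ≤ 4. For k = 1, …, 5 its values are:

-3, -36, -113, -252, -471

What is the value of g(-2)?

Write g(k) = ak^4 + bk³ + ck² + dk + e; the 5 given values yield a linear system in the 5 coefficients.
Solving, the leading coefficient vanishes, and g(k) = -3k³ - 4k² + 4.
Then g(-2) = 12.

12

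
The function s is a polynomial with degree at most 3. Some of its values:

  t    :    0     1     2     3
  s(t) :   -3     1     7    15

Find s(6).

Write s(t) = at³ + bt² + ct + d; the 4 given values yield a linear system in the 4 coefficients.
Solving, the leading coefficient vanishes, and s(t) = t² + 3t - 3.
Then s(6) = 51.

51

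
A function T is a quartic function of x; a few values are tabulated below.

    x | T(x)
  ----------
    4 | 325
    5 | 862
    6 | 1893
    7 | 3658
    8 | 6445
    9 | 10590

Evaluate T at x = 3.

90

First differences: 537, 1031, 1765, 2787, 4145. Second differences: 494, 734, 1022, 1358. Third differences: 240, 288, 336. Fourth differences: 48, 48.
Level-4 differences are constant, so T has degree 4.
Fitting a degree-4 polynomial gives T(x) = 2x^4 - 4x³ + 5x² - 2x - 3.
Then T(3) = 90.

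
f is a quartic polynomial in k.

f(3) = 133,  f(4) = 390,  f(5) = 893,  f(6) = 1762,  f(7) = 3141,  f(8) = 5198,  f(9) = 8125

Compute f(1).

-3

First differences: 257, 503, 869, 1379, 2057, 2927. Second differences: 246, 366, 510, 678, 870. Third differences: 120, 144, 168, 192. Fourth differences: 24, 24, 24.
Level-4 differences are constant, so f has degree 4.
Fitting a degree-4 polynomial gives f(k) = k^4 + 2k³ + 2k² - 6k - 2.
Then f(1) = -3.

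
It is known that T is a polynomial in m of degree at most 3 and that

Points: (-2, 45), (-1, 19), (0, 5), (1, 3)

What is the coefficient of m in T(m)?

Write T(m) = am³ + bm² + cm + d; the 4 given values yield a linear system in the 4 coefficients.
Solving, the leading coefficient vanishes, and T(m) = 6m² - 8m + 5.
The coefficient of m is -8.

-8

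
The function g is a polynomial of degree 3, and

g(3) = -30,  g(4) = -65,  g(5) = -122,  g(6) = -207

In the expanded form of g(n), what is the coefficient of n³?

-1

Write g(n) = an³ + bn² + cn + d; the 4 given values yield a linear system in the 4 coefficients.
Solving, g(n) = -n³ + n² - 5n + 3.
The coefficient of n³ is -1.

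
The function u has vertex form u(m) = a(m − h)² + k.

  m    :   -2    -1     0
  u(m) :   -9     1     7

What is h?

1

First differences 10, 6; second difference -4 = 2a, so a = -2.
Expanding, the m-coefficient is −2ah = 4h; matching it to the data gives h = 1, and then k = 9.
So u(m) = -2(m − 1)² + 9.
Hence h = 1.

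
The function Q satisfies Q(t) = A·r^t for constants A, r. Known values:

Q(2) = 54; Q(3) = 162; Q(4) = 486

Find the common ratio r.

3

Consecutive ratio: 162/54 = 3, and 486/162 = 3, so r = 3.
Then A·3^2 = 54 gives A = 6, and Q(t) = 6·3^t.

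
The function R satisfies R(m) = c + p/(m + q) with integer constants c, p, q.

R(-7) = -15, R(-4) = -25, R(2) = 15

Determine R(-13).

(R(m) − c)(m + q) = p for each data point; the three points give a linear system in c and q, then p follows.
Solving: c = -5, q = 1, p = 60, so R(m) = -5 + 60/(m + 1).
Then R(-13) = -5 + 60/(-12) = -10.

-10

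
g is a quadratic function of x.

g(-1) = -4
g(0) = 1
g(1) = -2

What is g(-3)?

-38

Write g(x) = ax² + bx + c; the 3 given values yield a linear system in the 3 coefficients.
Solving, g(x) = -4x² + x + 1.
Then g(-3) = -38.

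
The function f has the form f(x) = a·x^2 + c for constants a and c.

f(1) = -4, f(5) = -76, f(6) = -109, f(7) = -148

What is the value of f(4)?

From f(1) = -4 and f(5) = -76: 1a + c = -4 and 25a + c = -76.
Subtracting: 24a = -72, so a = -3; then c = -4 − (-3)·1 = -1.
So f(x) = -3x² − 1, and f(4) = -49.

-49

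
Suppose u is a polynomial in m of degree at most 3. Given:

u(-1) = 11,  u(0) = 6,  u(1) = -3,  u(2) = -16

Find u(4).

-54

Write u(m) = am³ + bm² + cm + d; the 4 given values yield a linear system in the 4 coefficients.
Solving, the leading coefficient vanishes, and u(m) = -2m² - 7m + 6.
Then u(4) = -54.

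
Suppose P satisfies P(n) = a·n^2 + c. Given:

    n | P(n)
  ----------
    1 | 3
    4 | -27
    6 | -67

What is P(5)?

From P(1) = 3 and P(4) = -27: 1a + c = 3 and 16a + c = -27.
Subtracting: 15a = -30, so a = -2; then c = 3 − (-2)·1 = 5.
So P(n) = -2n² + 5, and P(5) = -45.

-45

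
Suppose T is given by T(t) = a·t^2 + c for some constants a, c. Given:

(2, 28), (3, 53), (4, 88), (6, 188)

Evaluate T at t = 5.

133

From T(2) = 28 and T(3) = 53: 4a + c = 28 and 9a + c = 53.
Subtracting: 5a = 25, so a = 5; then c = 28 − 5·4 = 8.
So T(t) = 5t² + 8, and T(5) = 133.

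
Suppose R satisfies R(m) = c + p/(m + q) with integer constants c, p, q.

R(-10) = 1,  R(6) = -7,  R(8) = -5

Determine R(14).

(R(m) − c)(m + q) = p for each data point; the three points give a linear system in c and q, then p follows.
Solving: c = -1, q = -2, p = -24, so R(m) = -1 − 24/(m − 2).
Then R(14) = -1 − 24/12 = -3.

-3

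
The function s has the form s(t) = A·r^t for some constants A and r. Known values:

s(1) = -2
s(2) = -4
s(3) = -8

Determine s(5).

-32

Consecutive ratio: -4/(-2) = 2, and -8/(-4) = 2, so r = 2.
Then A·2^1 = -2 gives A = -1, and s(t) = -1·2^t.
s(5) = -1·2^5 = -32.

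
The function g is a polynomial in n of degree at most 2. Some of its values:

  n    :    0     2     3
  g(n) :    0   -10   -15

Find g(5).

Write g(n) = an² + bn + c; the 3 given values yield a linear system in the 3 coefficients.
Solving, the leading coefficient vanishes, and g(n) = -5n.
Then g(5) = -25.

-25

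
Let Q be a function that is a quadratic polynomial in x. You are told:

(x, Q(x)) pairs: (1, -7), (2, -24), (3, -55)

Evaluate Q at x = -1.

Write Q(x) = ax² + bx + c; the 3 given values yield a linear system in the 3 coefficients.
Solving, Q(x) = -7x² + 4x - 4.
Then Q(-1) = -15.

-15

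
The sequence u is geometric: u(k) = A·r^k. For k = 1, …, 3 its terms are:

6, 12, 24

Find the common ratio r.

2

Consecutive ratio: 12/6 = 2, and 24/12 = 2, so r = 2.
Then A·2^1 = 6 gives A = 3, and u(k) = 3·2^k.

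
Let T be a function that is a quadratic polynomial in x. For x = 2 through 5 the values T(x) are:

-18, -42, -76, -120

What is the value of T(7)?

First differences: -24, -34, -44. Second differences: -10, -10.
Level-2 differences are constant, so T has degree 2.
Fitting a degree-2 polynomial gives T(x) = -5x² + x.
Then T(7) = -238.

-238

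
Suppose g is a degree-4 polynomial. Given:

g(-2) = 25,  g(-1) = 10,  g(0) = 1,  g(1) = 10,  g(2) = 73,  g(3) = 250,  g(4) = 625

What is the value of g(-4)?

Write g(m) = am^4 + bm³ + cm² + dm + e; the 7 given values yield a linear system in the 5 coefficients.
Solving, g(m) = m^4 + 4m³ + 8m² - 4m + 1.
Then g(-4) = 145.

145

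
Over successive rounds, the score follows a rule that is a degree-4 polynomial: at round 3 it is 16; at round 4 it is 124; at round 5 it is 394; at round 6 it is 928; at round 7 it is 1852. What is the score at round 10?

Write the value at k as g(k).
Write g(k) = ak^4 + bk³ + ck² + dk + e; the 5 given values yield a linear system in the 5 coefficients.
Solving, g(k) = k^4 - k³ - 4k² - 2k + 4.
Then g(10) = 8584.

8584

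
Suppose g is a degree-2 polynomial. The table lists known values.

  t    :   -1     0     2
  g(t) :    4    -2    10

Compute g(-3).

Write g(t) = at² + bt + c; the 3 given values yield a linear system in the 3 coefficients.
Solving, g(t) = 4t² - 2t - 2.
Then g(-3) = 40.

40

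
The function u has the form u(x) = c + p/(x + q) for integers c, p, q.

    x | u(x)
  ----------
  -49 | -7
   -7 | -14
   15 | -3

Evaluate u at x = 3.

(u(x) − c)(x + q) = p for each data point; the three points give a linear system in c and q, then p follows.
Solving: c = -6, q = 1, p = 48, so u(x) = -6 + 48/(x + 1).
Then u(3) = -6 + 48/4 = 6.

6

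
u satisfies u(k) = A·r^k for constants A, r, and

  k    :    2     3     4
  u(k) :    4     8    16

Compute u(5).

Consecutive ratio: 8/4 = 2, and 16/8 = 2, so r = 2.
Then A·2^2 = 4 gives A = 1, and u(k) = 1·2^k.
u(5) = 1·2^5 = 32.

32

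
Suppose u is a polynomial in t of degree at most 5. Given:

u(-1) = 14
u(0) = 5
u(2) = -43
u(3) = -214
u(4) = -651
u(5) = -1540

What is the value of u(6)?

-3115

Write u(t) = at^5 + bt^4 + ct³ + dt² + et + p; the 6 given values yield a linear system in the 6 coefficients.
Solving, the leading coefficient vanishes, and u(t) = -2t^4 - 3t³ + 4t² - 4t + 5.
Then u(6) = -3115.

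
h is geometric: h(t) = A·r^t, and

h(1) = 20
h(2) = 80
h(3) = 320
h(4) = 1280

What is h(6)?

Consecutive ratio: 80/20 = 4, and 320/80 = 4, so r = 4.
Then A·4^1 = 20 gives A = 5, and h(t) = 5·4^t.
h(6) = 5·4^6 = 20480.

20480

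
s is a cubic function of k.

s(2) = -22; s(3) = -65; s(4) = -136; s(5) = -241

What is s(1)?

Write s(k) = ak³ + bk² + ck + d; the 4 given values yield a linear system in the 4 coefficients.
Solving, s(k) = -k³ - 5k² + k + 4.
Then s(1) = -1.

-1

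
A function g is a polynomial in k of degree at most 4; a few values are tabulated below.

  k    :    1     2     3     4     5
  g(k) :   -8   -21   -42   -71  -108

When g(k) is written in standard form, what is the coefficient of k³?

Write g(k) = ak^4 + bk³ + ck² + dk + e; the 5 given values yield a linear system in the 5 coefficients.
Solving, the top 2 coefficients vanish, and g(k) = -4k² - k - 3.
The coefficient of k³ is 0.

0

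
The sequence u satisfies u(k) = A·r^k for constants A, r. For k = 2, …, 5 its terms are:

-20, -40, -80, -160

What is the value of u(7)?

Consecutive ratio: -40/(-20) = 2, and -80/(-40) = 2, so r = 2.
Then A·2^2 = -20 gives A = -5, and u(k) = -5·2^k.
u(7) = -5·2^7 = -640.

-640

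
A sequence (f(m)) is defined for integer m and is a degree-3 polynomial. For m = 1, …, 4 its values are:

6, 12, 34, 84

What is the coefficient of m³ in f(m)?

2

Write f(m) = am³ + bm² + cm + d; the 4 given values yield a linear system in the 4 coefficients.
Solving, f(m) = 2m³ - 4m² + 4m + 4.
The coefficient of m³ is 2.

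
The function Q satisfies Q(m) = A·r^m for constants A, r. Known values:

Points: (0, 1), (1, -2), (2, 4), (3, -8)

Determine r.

Consecutive ratio: -2/1 = -2, and 4/(-2) = -2, so r = -2.
Then A·(-2)^0 = 1 gives A = 1, and Q(m) = 1·(-2)^m.

-2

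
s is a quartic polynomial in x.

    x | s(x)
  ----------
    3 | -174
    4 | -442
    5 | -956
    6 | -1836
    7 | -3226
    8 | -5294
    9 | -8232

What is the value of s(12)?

First differences: -268, -514, -880, -1390, -2068, -2938. Second differences: -246, -366, -510, -678, -870. Third differences: -120, -144, -168, -192. Fourth differences: -24, -24, -24.
Level-4 differences are constant, so s has degree 4.
Fitting a degree-4 polynomial gives s(x) = -x^4 - 2x³ - 2x² - 5x - 6.
Then s(12) = -24546.

-24546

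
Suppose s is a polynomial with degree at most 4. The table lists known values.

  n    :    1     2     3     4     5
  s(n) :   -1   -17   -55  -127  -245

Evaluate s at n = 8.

-995

First differences: -16, -38, -72, -118. Second differences: -22, -34, -46. Third differences: -12, -12.
Level-3 differences are constant, so s has degree 3.
Fitting a degree-3 polynomial gives s(n) = -2n³ + n² - 5n + 5.
Then s(8) = -995.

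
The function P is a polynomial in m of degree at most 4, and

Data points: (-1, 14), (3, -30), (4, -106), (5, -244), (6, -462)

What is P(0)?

6

Write P(m) = am^4 + bm³ + cm² + dm + e; the 5 given values yield a linear system in the 5 coefficients.
Solving, the leading coefficient vanishes, and P(m) = -3m³ + 5m² + 6.
The constant term is P(0) = 6.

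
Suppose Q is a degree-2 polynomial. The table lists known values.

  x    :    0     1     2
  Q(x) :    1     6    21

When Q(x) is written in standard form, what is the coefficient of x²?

5

Write Q(x) = ax² + bx + c; the 3 given values yield a linear system in the 3 coefficients.
Solving, Q(x) = 5x² + 1.
The coefficient of x² is 5.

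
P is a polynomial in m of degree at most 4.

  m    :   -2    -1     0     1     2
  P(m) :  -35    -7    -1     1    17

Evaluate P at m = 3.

65

Write P(m) = am^4 + bm³ + cm² + dm + e; the 5 given values yield a linear system in the 5 coefficients.
Solving, the leading coefficient vanishes, and P(m) = 3m³ - 2m² + m - 1.
Then P(3) = 65.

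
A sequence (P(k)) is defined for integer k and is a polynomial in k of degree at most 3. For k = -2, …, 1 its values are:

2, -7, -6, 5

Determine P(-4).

50

First differences: -9, 1, 11. Second differences: 10, 10.
Level-2 differences are constant, so P has degree 2.
Fitting a degree-2 polynomial gives P(k) = 5k² + 6k - 6.
Then P(-4) = 50.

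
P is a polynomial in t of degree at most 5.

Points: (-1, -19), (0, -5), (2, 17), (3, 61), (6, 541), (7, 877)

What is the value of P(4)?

151

Write P(t) = at^5 + bt^4 + ct³ + dt² + et + p; the 6 given values yield a linear system in the 6 coefficients.
Solving, the top 2 coefficients vanish, and P(t) = 3t³ - 4t² + 7t - 5.
Then P(4) = 151.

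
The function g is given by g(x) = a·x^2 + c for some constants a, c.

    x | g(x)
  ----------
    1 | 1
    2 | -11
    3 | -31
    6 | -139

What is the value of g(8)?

From g(1) = 1 and g(2) = -11: 1a + c = 1 and 4a + c = -11.
Subtracting: 3a = -12, so a = -4; then c = 1 − (-4)·1 = 5.
So g(x) = -4x² + 5, and g(8) = -251.

-251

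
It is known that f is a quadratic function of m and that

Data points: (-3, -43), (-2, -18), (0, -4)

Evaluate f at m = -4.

Write f(m) = am² + bm + c; the 3 given values yield a linear system in the 3 coefficients.
Solving, f(m) = -6m² - 5m - 4.
Then f(-4) = -80.

-80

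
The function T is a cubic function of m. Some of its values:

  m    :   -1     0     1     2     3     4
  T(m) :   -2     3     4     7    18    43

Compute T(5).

88

First differences: 5, 1, 3, 11, 25. Second differences: -4, 2, 8, 14. Third differences: 6, 6, 6.
Level-3 differences are constant, so T has degree 3.
Extending the table by one column gives the next first difference 45, so T(5) = 43 + 45 = 88.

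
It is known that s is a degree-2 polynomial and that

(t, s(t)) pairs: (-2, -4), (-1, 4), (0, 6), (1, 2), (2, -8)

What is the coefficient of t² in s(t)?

Write s(t) = at² + bt + c; the 5 given values yield a linear system in the 3 coefficients.
Solving, s(t) = -3t² - t + 6.
The coefficient of t² is -3.

-3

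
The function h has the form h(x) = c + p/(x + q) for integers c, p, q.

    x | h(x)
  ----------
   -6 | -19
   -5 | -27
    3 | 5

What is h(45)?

(h(x) − c)(x + q) = p for each data point; the three points give a linear system in c and q, then p follows.
Solving: c = -3, q = 3, p = 48, so h(x) = -3 + 48/(x + 3).
Then h(45) = -3 + 48/48 = -2.

-2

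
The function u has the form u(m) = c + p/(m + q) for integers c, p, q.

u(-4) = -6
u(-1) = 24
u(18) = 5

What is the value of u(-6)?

-1

(u(m) − c)(m + q) = p for each data point; the three points give a linear system in c and q, then p follows.
Solving: c = 4, q = 2, p = 20, so u(m) = 4 + 20/(m + 2).
Then u(-6) = 4 + 20/(-4) = -1.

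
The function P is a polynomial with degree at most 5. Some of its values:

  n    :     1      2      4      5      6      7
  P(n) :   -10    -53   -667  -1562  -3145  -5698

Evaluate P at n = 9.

Write P(n) = an^5 + bn^4 + cn³ + dn² + en + p; the 6 given values yield a linear system in the 6 coefficients.
Solving, the leading coefficient vanishes, and P(n) = -2n^4 - 3n³ + 3n² - n - 7.
Then P(9) = -15082.

-15082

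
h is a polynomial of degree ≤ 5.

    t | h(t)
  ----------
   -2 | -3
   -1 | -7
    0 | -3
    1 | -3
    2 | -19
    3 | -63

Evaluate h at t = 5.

-283

First differences: -4, 4, 0, -16, -44. Second differences: 8, -4, -16, -28. Third differences: -12, -12, -12.
Level-3 differences are constant, so h has degree 3.
Fitting a degree-3 polynomial gives h(t) = -2t³ - 2t² + 4t - 3.
Then h(5) = -283.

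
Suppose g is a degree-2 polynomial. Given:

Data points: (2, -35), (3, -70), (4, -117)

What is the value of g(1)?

Write g(x) = ax² + bx + c; the 3 given values yield a linear system in the 3 coefficients.
Solving, g(x) = -6x² - 5x - 1.
Then g(1) = -12.

-12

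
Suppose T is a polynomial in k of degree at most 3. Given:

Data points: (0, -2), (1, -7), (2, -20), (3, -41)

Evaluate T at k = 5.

First differences: -5, -13, -21. Second differences: -8, -8.
Level-2 differences are constant, so T has degree 2.
Fitting a degree-2 polynomial gives T(k) = -4k² - k - 2.
Then T(5) = -107.

-107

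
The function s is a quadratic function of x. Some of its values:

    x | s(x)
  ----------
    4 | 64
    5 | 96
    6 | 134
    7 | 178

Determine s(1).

First differences: 32, 38, 44. Second differences: 6, 6.
Level-2 differences are constant, so s has degree 2.
Fitting a degree-2 polynomial gives s(x) = 3x² + 5x - 4.
Then s(1) = 4.

4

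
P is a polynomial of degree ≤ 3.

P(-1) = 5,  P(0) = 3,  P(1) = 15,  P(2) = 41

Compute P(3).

81

First differences: -2, 12, 26. Second differences: 14, 14.
Level-2 differences are constant, so P has degree 2.
Fitting a degree-2 polynomial gives P(n) = 7n² + 5n + 3.
Then P(3) = 81.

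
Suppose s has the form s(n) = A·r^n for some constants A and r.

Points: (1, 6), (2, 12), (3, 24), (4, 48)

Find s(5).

Consecutive ratio: 12/6 = 2, and 24/12 = 2, so r = 2.
Then A·2^1 = 6 gives A = 3, and s(n) = 3·2^n.
s(5) = 3·2^5 = 96.

96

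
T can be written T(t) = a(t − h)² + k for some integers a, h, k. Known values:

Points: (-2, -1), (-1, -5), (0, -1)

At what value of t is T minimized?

-1

First differences -4, 4; second difference 8 = 2a, so a = 4.
Expanding, the t-coefficient is −2ah = -8h; matching it to the data gives h = -1, and then k = -5.
So T(t) = 4(t + 1)² − 5.
Hence h = -1.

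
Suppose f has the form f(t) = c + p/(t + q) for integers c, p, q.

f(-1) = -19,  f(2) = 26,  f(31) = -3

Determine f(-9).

-7

(f(t) − c)(t + q) = p for each data point; the three points give a linear system in c and q, then p follows.
Solving: c = -4, q = -1, p = 30, so f(t) = -4 + 30/(t − 1).
Then f(-9) = -4 + 30/(-10) = -7.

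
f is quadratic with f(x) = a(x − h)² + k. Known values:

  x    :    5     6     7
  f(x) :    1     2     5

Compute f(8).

First differences 1, 3; second difference 2 = 2a, so a = 1.
Expanding, the x-coefficient is −2ah = -2h; matching it to the data gives h = 5, and then k = 1.
So f(x) = 1(x − 5)² + 1.
f(8) = 1·3² + 1 = 10.

10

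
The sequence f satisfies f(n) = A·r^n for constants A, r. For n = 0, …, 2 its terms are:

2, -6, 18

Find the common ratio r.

Consecutive ratio: -6/2 = -3, and 18/(-6) = -3, so r = -3.
Then A·(-3)^0 = 2 gives A = 2, and f(n) = 2·(-3)^n.

-3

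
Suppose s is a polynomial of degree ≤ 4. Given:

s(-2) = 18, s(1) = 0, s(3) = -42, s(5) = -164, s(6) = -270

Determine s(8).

Write s(x) = ax^4 + bx³ + cx² + dx + e; the 5 given values yield a linear system in the 5 coefficients.
Solving, the leading coefficient vanishes, and s(x) = -x³ - x² - 4x + 6.
Then s(8) = -602.

-602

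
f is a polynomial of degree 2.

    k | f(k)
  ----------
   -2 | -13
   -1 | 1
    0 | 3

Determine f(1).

-7

Write f(k) = ak² + bk + c; the 3 given values yield a linear system in the 3 coefficients.
Solving, f(k) = -6k² - 4k + 3.
Then f(1) = -7.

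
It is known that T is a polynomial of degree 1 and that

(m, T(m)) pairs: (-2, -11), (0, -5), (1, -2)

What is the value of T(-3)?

-14

Write T(m) = am + b; the 3 given values yield a linear system in the 2 coefficients.
Solving, T(m) = 3m - 5.
Then T(-3) = -14.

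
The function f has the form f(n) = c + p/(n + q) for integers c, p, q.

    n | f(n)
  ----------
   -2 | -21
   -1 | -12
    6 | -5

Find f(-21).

-2

(f(n) − c)(n + q) = p for each data point; the three points give a linear system in c and q, then p follows.
Solving: c = -3, q = 3, p = -18, so f(n) = -3 − 18/(n + 3).
Then f(-21) = -3 − 18/(-18) = -2.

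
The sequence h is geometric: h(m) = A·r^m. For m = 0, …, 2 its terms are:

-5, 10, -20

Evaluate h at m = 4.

Consecutive ratio: 10/(-5) = -2, and -20/10 = -2, so r = -2.
Then A·(-2)^0 = -5 gives A = -5, and h(m) = -5·(-2)^m.
h(4) = -5·(-2)^4 = -80.

-80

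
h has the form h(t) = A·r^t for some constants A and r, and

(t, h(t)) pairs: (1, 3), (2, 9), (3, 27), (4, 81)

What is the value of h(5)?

Consecutive ratio: 9/3 = 3, and 27/9 = 3, so r = 3.
Then A·3^1 = 3 gives A = 1, and h(t) = 1·3^t.
h(5) = 1·3^5 = 243.

243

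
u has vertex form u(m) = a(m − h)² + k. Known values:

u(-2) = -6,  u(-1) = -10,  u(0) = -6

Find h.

-1

First differences -4, 4; second difference 8 = 2a, so a = 4.
Expanding, the m-coefficient is −2ah = -8h; matching it to the data gives h = -1, and then k = -10.
So u(m) = 4(m + 1)² − 10.
Hence h = -1.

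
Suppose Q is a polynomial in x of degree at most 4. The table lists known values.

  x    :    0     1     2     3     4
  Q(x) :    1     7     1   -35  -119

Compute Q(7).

First differences: 6, -6, -36, -84. Second differences: -12, -30, -48. Third differences: -18, -18.
Level-3 differences are constant, so Q has degree 3.
Fitting a degree-3 polynomial gives Q(x) = -3x³ + 3x² + 6x + 1.
Then Q(7) = -839.

-839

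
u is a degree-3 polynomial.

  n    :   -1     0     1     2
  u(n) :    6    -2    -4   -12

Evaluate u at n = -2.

32

Write u(n) = an³ + bn² + cn + d; the 4 given values yield a linear system in the 4 coefficients.
Solving, u(n) = -2n³ + 3n² - 3n - 2.
Then u(-2) = 32.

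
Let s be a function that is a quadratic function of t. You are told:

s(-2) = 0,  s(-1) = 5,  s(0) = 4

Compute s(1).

-3

Write s(t) = at² + bt + c; the 3 given values yield a linear system in the 3 coefficients.
Solving, s(t) = -3t² - 4t + 4.
Then s(1) = -3.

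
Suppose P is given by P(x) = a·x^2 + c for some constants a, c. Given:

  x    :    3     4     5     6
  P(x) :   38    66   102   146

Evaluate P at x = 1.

From P(3) = 38 and P(4) = 66: 9a + c = 38 and 16a + c = 66.
Subtracting: 7a = 28, so a = 4; then c = 38 − 4·9 = 2.
So P(x) = 4x² + 2, and P(1) = 6.

6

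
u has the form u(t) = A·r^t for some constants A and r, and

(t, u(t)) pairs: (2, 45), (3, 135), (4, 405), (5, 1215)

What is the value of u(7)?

10935

Consecutive ratio: 135/45 = 3, and 405/135 = 3, so r = 3.
Then A·3^2 = 45 gives A = 5, and u(t) = 5·3^t.
u(7) = 5·3^7 = 10935.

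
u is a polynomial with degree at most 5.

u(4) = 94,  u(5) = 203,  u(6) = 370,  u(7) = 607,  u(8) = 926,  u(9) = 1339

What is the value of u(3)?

First differences: 109, 167, 237, 319, 413. Second differences: 58, 70, 82, 94. Third differences: 12, 12, 12.
Level-3 differences are constant, so u has degree 3.
Fitting a degree-3 polynomial gives u(m) = 2m³ - m² - 4m - 2.
Then u(3) = 31.

31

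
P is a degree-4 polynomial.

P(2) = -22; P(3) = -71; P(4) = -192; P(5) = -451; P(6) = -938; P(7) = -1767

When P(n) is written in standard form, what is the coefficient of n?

-1

Write P(n) = an^4 + bn³ + cn² + dn + e; the 6 given values yield a linear system in the 5 coefficients.
Solving, P(n) = -n^4 + 3n³ - 8n² - n + 4.
The coefficient of n is -1.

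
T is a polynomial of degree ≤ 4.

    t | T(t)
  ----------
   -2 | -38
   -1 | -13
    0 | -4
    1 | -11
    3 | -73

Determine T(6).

Write T(t) = at^4 + bt³ + ct² + dt + e; the 5 given values yield a linear system in the 5 coefficients.
Solving, the top 2 coefficients vanish, and T(t) = -8t² + t - 4.
Then T(6) = -286.

-286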